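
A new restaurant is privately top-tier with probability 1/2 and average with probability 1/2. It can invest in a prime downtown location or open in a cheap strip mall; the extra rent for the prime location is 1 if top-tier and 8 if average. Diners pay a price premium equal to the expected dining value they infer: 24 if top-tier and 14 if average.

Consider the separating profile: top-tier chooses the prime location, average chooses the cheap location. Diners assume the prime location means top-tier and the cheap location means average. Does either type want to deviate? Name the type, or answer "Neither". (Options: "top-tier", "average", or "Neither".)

average

The prime location pays 24; the cheap location pays 14.
top-tier: assigned the prime location, nets 24 − 1 = 23; deviating to the cheap location nets 14.
average: assigned the cheap location, nets 14; deviating to the prime location nets 24 − 8 = 16.
The average type gains 2 by deviating.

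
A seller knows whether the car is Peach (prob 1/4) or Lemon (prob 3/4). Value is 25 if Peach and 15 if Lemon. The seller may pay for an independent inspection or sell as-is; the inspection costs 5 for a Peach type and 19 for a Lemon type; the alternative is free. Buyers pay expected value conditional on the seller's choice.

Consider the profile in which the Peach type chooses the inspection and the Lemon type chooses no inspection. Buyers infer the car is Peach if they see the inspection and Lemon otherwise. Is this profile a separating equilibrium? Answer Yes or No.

Yes

Under these beliefs, the inspection earns price 25 and no inspection earns price 15.
Peach: the inspection nets 25 − 5 = 20; no inspection nets 15. Peach prefers the inspection.
Lemon: the inspection nets 25 − 19 = 6; no inspection nets 15. Lemon prefers no inspection.
Neither type deviates, so the separating profile is an equilibrium.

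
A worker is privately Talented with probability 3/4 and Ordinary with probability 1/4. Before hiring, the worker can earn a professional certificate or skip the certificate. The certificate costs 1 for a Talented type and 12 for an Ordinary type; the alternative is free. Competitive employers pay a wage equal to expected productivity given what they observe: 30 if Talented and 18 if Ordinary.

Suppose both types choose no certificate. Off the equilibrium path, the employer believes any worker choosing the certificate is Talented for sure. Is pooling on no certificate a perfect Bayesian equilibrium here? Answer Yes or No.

On path, the employer holds the prior and pays 3/4·30 + 1/4·18 = 27. Off path (the certificate), believing Talented, it pays 30.
Talented: no certificate nets 27; the certificate nets 30 − 1 = 29. Talented would deviate.
Ordinary: no certificate nets 27; the certificate nets 30 − 12 = 18. Ordinary stays.
A type deviates, so pooling fails.

No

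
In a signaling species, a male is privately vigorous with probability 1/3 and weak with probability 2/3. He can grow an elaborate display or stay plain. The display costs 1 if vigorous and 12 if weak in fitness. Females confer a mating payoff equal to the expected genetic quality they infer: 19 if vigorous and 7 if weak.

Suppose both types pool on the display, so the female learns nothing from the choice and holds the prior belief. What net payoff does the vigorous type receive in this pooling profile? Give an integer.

10

Pooled mating payoff = 1/3·19 + 2/3·7 = 11.
vigorous pays cost 1 for the display, so net payoff = 11 − 1 = 10.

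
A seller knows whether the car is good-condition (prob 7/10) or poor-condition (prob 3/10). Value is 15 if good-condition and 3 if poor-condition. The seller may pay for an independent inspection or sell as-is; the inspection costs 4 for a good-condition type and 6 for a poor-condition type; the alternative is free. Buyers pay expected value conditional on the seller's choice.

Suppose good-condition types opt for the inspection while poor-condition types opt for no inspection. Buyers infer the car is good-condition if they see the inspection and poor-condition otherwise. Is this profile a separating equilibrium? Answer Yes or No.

No

Under these beliefs, the inspection earns price 15 and no inspection earns price 3.
good-condition: the inspection nets 15 − 4 = 11; no inspection nets 3. good-condition prefers the inspection.
poor-condition: the inspection nets 15 − 6 = 9; no inspection nets 3. poor-condition would deviate to the inspection.
poor-condition has a profitable deviation, so the profile is not an equilibrium.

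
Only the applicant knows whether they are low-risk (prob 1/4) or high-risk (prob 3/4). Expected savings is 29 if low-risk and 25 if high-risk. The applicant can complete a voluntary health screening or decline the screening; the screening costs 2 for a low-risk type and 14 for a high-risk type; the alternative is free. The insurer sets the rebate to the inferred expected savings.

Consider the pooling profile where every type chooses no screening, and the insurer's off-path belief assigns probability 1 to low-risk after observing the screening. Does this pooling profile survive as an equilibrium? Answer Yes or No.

No

On path, the insurer holds the prior and pays 1/4·29 + 3/4·25 = 26. Off path (the screening), believing low-risk, it pays 29.
low-risk: no screening nets 26; the screening nets 29 − 2 = 27. low-risk would deviate.
high-risk: no screening nets 26; the screening nets 29 − 14 = 15. high-risk stays.
A type deviates, so pooling fails.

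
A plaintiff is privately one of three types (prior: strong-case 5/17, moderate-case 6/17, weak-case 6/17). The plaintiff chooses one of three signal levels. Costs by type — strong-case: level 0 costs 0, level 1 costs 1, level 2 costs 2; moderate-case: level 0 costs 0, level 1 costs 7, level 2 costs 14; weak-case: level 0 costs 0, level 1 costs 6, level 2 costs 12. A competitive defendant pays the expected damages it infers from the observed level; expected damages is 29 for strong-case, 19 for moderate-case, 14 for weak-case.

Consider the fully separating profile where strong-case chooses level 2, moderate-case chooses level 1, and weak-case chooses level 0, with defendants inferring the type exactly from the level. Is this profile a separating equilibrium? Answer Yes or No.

Separating settlements: level 2 → 29, level 1 → 19, level 0 → 14.
strong-case (assigned level 2): level 0: 14 − 0 = 14; level 1: 19 − 1 = 18; level 2: 29 − 2 = 27. strong-case stays.
moderate-case (assigned level 1): level 0: 14 − 0 = 14; level 1: 19 − 7 = 12; level 2: 29 − 14 = 15. moderate-case prefers level 2.
weak-case (assigned level 0): level 0: 14 − 0 = 14; level 1: 19 − 6 = 13; level 2: 29 − 12 = 17. weak-case prefers level 2.
At least one type deviates; the separating profile fails.

No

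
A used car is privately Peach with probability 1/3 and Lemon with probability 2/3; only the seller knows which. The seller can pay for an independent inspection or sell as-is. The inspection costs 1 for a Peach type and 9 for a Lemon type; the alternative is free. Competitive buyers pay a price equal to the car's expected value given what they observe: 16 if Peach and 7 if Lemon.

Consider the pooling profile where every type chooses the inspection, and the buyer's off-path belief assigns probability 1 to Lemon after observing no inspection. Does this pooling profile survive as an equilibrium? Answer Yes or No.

No

On path, the buyer holds the prior and pays 1/3·16 + 2/3·7 = 10. Off path (no inspection), believing Lemon, it pays 7.
Peach: the inspection nets 10 − 1 = 9; no inspection nets 7. Peach stays.
Lemon: the inspection nets 10 − 9 = 1; no inspection nets 7. Lemon would deviate.
A type deviates, so pooling fails.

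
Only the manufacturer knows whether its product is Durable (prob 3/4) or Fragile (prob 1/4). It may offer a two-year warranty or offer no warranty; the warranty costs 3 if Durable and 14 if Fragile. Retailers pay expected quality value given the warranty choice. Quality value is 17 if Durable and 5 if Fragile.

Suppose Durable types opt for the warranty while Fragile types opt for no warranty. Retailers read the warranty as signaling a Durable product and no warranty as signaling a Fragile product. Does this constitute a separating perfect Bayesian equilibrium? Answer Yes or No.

Yes

Under these beliefs, the warranty earns price 17 and no warranty earns price 5.
Durable: the warranty nets 17 − 3 = 14; no warranty nets 5. Durable prefers the warranty.
Fragile: the warranty nets 17 − 14 = 3; no warranty nets 5. Fragile prefers no warranty.
Neither type deviates, so the separating profile is an equilibrium.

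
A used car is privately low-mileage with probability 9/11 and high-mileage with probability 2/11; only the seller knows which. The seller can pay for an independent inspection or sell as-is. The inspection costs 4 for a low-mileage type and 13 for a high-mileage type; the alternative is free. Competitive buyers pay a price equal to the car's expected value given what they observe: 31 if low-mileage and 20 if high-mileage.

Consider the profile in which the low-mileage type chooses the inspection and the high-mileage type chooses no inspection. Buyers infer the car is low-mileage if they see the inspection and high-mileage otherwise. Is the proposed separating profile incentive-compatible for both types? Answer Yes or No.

Under these beliefs, the inspection earns price 31 and no inspection earns price 20.
low-mileage: the inspection nets 31 − 4 = 27; no inspection nets 20. low-mileage prefers the inspection.
high-mileage: the inspection nets 31 − 13 = 18; no inspection nets 20. high-mileage prefers no inspection.
Neither type deviates, so the separating profile is an equilibrium.

Yes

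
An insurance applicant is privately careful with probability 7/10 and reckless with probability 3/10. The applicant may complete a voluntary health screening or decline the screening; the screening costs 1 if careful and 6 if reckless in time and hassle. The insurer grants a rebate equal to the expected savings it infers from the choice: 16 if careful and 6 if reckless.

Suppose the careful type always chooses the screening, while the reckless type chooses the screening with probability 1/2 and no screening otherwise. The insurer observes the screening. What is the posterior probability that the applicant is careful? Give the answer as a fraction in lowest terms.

P(the screening) = (7/10)·1 + (3/10)·(1/2) = 17/20.
By Bayes' rule, P(careful | the screening) = (7/10) / (17/20) = 14/17.

14/17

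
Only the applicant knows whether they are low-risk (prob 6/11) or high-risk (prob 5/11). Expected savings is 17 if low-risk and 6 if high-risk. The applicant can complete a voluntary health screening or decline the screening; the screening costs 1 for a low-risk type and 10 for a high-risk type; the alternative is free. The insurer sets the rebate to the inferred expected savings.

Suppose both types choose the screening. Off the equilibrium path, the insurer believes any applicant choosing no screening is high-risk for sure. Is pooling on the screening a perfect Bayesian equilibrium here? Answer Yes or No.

On path, the insurer holds the prior and pays 6/11·17 + 5/11·6 = 12. Off path (no screening), believing high-risk, it pays 6.
low-risk: the screening nets 12 − 1 = 11; no screening nets 6. low-risk stays.
high-risk: the screening nets 12 − 10 = 2; no screening nets 6. high-risk would deviate.
A type deviates, so pooling fails.

No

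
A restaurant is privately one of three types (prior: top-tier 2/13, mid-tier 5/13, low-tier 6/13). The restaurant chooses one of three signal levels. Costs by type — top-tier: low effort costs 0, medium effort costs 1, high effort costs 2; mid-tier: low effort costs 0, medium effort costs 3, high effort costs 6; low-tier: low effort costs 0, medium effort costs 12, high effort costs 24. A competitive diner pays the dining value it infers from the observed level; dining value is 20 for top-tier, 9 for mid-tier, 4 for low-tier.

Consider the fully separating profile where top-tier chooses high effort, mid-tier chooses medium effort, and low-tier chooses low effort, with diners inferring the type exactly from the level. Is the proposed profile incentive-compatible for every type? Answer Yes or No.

No

Separating price premiums: high effort → 20, medium effort → 9, low effort → 4.
top-tier (assigned high effort): low effort: 4 − 0 = 4; medium effort: 9 − 1 = 8; high effort: 20 − 2 = 18. top-tier stays.
mid-tier (assigned medium effort): low effort: 4 − 0 = 4; medium effort: 9 − 3 = 6; high effort: 20 − 6 = 14. mid-tier prefers high effort.
low-tier (assigned low effort): low effort: 4 − 0 = 4; medium effort: 9 − 12 = -3; high effort: 20 − 24 = -4. low-tier stays.
At least one type deviates; the separating profile fails.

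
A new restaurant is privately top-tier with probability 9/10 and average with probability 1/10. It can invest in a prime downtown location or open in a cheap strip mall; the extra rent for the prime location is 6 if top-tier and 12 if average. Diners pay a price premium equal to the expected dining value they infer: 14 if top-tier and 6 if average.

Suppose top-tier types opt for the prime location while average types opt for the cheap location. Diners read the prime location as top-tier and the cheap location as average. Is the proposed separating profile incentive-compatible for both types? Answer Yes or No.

Under these beliefs, the prime location earns price premium 14 and the cheap location earns price premium 6.
top-tier: the prime location nets 14 − 6 = 8; the cheap location nets 6. top-tier prefers the prime location.
average: the prime location nets 14 − 12 = 2; the cheap location nets 6. average prefers the cheap location.
Neither type deviates, so the separating profile is an equilibrium.

Yes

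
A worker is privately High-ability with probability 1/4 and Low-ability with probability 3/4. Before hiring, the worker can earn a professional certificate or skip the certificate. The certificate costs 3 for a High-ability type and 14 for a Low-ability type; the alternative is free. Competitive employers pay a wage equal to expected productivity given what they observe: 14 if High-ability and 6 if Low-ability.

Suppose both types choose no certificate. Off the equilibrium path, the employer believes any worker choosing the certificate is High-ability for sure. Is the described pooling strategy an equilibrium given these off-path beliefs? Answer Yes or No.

On path, the employer holds the prior and pays 1/4·14 + 3/4·6 = 8. Off path (the certificate), believing High-ability, it pays 14.
High-ability: no certificate nets 8; the certificate nets 14 − 3 = 11. High-ability would deviate.
Low-ability: no certificate nets 8; the certificate nets 14 − 14 = 0. Low-ability stays.
A type deviates, so pooling fails.

No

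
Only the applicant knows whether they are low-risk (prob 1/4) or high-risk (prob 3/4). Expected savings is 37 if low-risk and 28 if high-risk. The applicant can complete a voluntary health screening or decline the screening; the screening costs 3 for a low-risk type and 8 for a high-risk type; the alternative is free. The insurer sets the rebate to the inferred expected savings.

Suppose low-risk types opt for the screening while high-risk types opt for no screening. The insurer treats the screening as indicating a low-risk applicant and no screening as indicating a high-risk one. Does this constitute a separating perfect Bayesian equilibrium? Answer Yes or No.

Under these beliefs, the screening earns rebate 37 and no screening earns rebate 28.
low-risk: the screening nets 37 − 3 = 34; no screening nets 28. low-risk prefers the screening.
high-risk: the screening nets 37 − 8 = 29; no screening nets 28. high-risk would deviate to the screening.
high-risk has a profitable deviation, so the profile is not an equilibrium.

No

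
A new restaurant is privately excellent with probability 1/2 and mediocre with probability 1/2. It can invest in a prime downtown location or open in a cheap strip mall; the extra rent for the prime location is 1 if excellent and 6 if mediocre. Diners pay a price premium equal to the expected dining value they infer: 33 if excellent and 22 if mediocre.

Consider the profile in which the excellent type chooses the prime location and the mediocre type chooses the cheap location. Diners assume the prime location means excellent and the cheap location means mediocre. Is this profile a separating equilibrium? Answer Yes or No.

No

Under these beliefs, the prime location earns price premium 33 and the cheap location earns price premium 22.
excellent: the prime location nets 33 − 1 = 32; the cheap location nets 22. excellent prefers the prime location.
mediocre: the prime location nets 33 − 6 = 27; the cheap location nets 22. mediocre would deviate to the prime location.
mediocre has a profitable deviation, so the profile is not an equilibrium.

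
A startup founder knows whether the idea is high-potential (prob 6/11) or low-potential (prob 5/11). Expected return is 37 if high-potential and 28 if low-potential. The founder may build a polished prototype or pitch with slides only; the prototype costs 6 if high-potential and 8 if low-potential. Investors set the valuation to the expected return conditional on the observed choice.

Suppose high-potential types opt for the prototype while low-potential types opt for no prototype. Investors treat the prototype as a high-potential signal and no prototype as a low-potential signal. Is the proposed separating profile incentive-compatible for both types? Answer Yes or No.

No

Under these beliefs, the prototype earns valuation 37 and no prototype earns valuation 28.
high-potential: the prototype nets 37 − 6 = 31; no prototype nets 28. high-potential prefers the prototype.
low-potential: the prototype nets 37 − 8 = 29; no prototype nets 28. low-potential would deviate to the prototype.
low-potential has a profitable deviation, so the profile is not an equilibrium.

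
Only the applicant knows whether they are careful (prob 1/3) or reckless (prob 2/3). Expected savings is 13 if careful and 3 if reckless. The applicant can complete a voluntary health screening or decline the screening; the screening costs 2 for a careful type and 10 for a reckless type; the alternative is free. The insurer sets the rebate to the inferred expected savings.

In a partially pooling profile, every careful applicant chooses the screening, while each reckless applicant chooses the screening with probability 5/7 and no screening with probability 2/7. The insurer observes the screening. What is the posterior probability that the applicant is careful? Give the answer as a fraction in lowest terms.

7/17

P(the screening) = (1/3)·1 + (2/3)·(5/7) = 17/21.
By Bayes' rule, P(careful | the screening) = (1/3) / (17/21) = 7/17.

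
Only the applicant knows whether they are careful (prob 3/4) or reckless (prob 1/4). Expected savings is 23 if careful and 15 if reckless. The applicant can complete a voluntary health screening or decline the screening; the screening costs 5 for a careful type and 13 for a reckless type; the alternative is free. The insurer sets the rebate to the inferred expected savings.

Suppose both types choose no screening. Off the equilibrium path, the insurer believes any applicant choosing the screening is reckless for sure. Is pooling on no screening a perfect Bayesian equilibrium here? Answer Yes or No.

On path, the insurer holds the prior and pays 3/4·23 + 1/4·15 = 21. Off path (the screening), believing reckless, it pays 15.
careful: no screening nets 21; the screening nets 15 − 5 = 10. careful stays.
reckless: no screening nets 21; the screening nets 15 − 13 = 2. reckless stays.
No type deviates, so pooling is sustained.

Yes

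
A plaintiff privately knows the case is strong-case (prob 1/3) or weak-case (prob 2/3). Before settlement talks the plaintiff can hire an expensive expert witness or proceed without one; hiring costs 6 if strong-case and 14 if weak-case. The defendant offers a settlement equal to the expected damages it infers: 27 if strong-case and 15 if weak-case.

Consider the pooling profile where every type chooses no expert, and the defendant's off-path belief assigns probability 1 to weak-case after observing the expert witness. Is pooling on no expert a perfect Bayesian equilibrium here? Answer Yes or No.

Yes

On path, the defendant holds the prior and pays 1/3·27 + 2/3·15 = 19. Off path (the expert witness), believing weak-case, it pays 15.
strong-case: no expert nets 19; the expert witness nets 15 − 6 = 9. strong-case stays.
weak-case: no expert nets 19; the expert witness nets 15 − 14 = 1. weak-case stays.
No type deviates, so pooling is sustained.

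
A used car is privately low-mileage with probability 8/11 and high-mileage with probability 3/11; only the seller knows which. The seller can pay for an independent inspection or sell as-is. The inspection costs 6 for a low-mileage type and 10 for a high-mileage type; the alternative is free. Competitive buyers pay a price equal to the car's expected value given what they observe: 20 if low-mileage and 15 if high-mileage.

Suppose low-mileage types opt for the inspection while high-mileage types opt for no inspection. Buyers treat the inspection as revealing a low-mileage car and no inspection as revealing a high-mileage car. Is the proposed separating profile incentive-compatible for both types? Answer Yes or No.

No

Under these beliefs, the inspection earns price 20 and no inspection earns price 15.
low-mileage: the inspection nets 20 − 6 = 14; no inspection nets 15. low-mileage would deviate to no inspection.
high-mileage: the inspection nets 20 − 10 = 10; no inspection nets 15. high-mileage prefers no inspection.
low-mileage has a profitable deviation, so the profile is not an equilibrium.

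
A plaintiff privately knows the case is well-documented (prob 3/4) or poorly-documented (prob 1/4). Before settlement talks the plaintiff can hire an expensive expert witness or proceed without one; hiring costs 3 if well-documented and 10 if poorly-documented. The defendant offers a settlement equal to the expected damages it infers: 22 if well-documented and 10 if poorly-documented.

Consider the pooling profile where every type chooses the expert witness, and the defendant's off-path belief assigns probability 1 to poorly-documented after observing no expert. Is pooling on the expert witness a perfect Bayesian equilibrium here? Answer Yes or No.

No

On path, the defendant holds the prior and pays 3/4·22 + 1/4·10 = 19. Off path (no expert), believing poorly-documented, it pays 10.
well-documented: the expert witness nets 19 − 3 = 16; no expert nets 10. well-documented stays.
poorly-documented: the expert witness nets 19 − 10 = 9; no expert nets 10. poorly-documented would deviate.
A type deviates, so pooling fails.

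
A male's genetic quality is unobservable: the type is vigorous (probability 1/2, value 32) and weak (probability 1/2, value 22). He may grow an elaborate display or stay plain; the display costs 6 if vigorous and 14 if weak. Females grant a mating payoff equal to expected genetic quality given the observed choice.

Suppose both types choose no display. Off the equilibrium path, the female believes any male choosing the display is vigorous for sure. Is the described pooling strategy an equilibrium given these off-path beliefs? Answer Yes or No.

Yes

On path, the female holds the prior and pays 1/2·32 + 1/2·22 = 27. Off path (the display), believing vigorous, it pays 32.
vigorous: no display nets 27; the display nets 32 − 6 = 26. vigorous stays.
weak: no display nets 27; the display nets 32 − 14 = 18. weak stays.
No type deviates, so pooling is sustained.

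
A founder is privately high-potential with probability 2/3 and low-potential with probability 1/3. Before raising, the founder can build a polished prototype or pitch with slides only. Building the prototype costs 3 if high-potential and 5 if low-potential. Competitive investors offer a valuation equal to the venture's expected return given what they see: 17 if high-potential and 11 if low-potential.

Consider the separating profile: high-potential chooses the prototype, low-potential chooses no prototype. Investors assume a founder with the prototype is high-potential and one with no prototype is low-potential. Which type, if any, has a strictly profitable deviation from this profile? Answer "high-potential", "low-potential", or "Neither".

low-potential

The prototype pays 17; no prototype pays 11.
high-potential: assigned the prototype, nets 17 − 3 = 14; deviating to no prototype nets 11.
low-potential: assigned no prototype, nets 11; deviating to the prototype nets 17 − 5 = 12.
The low-potential type gains 1 by deviating.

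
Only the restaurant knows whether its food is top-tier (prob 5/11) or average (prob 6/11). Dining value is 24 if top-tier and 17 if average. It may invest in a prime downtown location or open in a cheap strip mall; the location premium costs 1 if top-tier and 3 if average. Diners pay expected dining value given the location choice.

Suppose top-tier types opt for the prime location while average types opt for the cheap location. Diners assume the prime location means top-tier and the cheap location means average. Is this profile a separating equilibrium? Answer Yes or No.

No

Under these beliefs, the prime location earns price premium 24 and the cheap location earns price premium 17.
top-tier: the prime location nets 24 − 1 = 23; the cheap location nets 17. top-tier prefers the prime location.
average: the prime location nets 24 − 3 = 21; the cheap location nets 17. average would deviate to the prime location.
average has a profitable deviation, so the profile is not an equilibrium.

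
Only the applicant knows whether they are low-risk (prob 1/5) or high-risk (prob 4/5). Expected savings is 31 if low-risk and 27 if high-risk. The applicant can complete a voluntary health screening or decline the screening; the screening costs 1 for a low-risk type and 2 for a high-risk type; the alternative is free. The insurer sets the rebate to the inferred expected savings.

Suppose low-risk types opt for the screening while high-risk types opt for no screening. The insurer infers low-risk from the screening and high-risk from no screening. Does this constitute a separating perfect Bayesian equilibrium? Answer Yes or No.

Under these beliefs, the screening earns rebate 31 and no screening earns rebate 27.
low-risk: the screening nets 31 − 1 = 30; no screening nets 27. low-risk prefers the screening.
high-risk: the screening nets 31 − 2 = 29; no screening nets 27. high-risk would deviate to the screening.
high-risk has a profitable deviation, so the profile is not an equilibrium.

No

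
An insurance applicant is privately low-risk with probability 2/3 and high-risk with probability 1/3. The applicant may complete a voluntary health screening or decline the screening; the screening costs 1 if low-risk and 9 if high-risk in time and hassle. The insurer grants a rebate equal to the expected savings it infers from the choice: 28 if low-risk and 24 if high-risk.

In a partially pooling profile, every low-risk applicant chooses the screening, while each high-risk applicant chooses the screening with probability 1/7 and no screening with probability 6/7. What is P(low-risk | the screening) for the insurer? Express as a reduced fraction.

P(the screening) = (2/3)·1 + (1/3)·(1/7) = 5/7.
By Bayes' rule, P(low-risk | the screening) = (2/3) / (5/7) = 14/15.

14/15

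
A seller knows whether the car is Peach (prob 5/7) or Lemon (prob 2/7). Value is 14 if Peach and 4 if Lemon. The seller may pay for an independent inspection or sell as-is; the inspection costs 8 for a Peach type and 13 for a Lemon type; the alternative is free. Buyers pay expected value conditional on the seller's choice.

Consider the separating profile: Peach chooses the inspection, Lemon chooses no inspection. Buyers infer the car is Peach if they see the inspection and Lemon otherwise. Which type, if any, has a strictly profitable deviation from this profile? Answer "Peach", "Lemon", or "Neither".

Neither

The inspection pays 14; no inspection pays 4.
Peach: assigned the inspection, nets 14 − 8 = 6; deviating to no inspection nets 4.
Lemon: assigned no inspection, nets 4; deviating to the inspection nets 14 − 13 = 1.
Both types strictly prefer their assigned action; no profitable deviation.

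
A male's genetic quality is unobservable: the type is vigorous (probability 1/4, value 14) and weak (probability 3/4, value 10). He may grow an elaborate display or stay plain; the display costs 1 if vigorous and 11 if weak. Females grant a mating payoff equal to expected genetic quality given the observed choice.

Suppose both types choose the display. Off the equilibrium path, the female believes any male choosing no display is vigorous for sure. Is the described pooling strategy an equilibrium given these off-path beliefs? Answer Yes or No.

No

On path, the female holds the prior and pays 1/4·14 + 3/4·10 = 11. Off path (no display), believing vigorous, it pays 14.
vigorous: the display nets 11 − 1 = 10; no display nets 14. vigorous would deviate.
weak: the display nets 11 − 11 = 0; no display nets 14. weak would deviate.
A type deviates, so pooling fails.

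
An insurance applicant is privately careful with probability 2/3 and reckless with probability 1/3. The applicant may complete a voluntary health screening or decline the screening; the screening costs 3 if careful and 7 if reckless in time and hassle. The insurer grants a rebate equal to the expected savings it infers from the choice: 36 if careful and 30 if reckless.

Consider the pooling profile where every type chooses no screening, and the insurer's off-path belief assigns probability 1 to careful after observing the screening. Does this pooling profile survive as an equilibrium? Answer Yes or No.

Yes

On path, the insurer holds the prior and pays 2/3·36 + 1/3·30 = 34. Off path (the screening), believing careful, it pays 36.
careful: no screening nets 34; the screening nets 36 − 3 = 33. careful stays.
reckless: no screening nets 34; the screening nets 36 − 7 = 29. reckless stays.
No type deviates, so pooling is sustained.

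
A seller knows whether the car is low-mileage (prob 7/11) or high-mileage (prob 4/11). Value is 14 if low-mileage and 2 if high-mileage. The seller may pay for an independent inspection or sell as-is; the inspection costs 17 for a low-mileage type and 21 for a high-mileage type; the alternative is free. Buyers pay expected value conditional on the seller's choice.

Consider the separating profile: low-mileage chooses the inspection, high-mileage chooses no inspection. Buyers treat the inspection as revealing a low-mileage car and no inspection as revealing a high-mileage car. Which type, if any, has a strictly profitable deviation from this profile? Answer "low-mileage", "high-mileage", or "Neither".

low-mileage

The inspection pays 14; no inspection pays 2.
low-mileage: assigned the inspection, nets 14 − 17 = -3; deviating to no inspection nets 2.
high-mileage: assigned no inspection, nets 2; deviating to the inspection nets 14 − 21 = -7.
The low-mileage type gains 5 by deviating.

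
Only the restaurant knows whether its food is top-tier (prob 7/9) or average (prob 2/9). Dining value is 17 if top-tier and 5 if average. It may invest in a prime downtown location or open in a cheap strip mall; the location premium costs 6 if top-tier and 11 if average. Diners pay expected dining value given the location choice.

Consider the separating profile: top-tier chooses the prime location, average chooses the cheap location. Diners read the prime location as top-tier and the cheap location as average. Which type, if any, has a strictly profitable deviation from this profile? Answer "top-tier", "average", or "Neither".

The prime location pays 17; the cheap location pays 5.
top-tier: assigned the prime location, nets 17 − 6 = 11; deviating to the cheap location nets 5.
average: assigned the cheap location, nets 5; deviating to the prime location nets 17 − 11 = 6.
The average type gains 1 by deviating.

average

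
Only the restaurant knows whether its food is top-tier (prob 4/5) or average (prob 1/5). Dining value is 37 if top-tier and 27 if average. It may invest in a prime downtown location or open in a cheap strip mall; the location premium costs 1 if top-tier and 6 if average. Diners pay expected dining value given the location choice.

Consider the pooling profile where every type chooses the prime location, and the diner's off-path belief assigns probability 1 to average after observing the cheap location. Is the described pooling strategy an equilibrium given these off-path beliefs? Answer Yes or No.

On path, the diner holds the prior and pays 4/5·37 + 1/5·27 = 35. Off path (the cheap location), believing average, it pays 27.
top-tier: the prime location nets 35 − 1 = 34; the cheap location nets 27. top-tier stays.
average: the prime location nets 35 − 6 = 29; the cheap location nets 27. average stays.
No type deviates, so pooling is sustained.

Yes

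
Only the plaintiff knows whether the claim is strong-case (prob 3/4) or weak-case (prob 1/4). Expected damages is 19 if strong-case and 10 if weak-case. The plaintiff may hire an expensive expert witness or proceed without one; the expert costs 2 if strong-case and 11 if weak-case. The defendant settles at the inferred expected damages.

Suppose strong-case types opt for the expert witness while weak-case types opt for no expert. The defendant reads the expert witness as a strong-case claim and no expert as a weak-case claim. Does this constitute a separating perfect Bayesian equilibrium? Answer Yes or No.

Under these beliefs, the expert witness earns settlement 19 and no expert earns settlement 10.
strong-case: the expert witness nets 19 − 2 = 17; no expert nets 10. strong-case prefers the expert witness.
weak-case: the expert witness nets 19 − 11 = 8; no expert nets 10. weak-case prefers no expert.
Neither type deviates, so the separating profile is an equilibrium.

Yes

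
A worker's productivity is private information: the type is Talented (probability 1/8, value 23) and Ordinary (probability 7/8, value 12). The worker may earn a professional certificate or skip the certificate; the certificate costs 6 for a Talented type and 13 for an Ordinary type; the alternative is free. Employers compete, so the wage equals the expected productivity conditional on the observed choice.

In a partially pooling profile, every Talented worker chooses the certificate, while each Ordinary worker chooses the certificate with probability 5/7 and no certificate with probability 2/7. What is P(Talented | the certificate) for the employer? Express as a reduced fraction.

1/6

P(the certificate) = (1/8)·1 + (7/8)·(5/7) = 3/4.
By Bayes' rule, P(Talented | the certificate) = (1/8) / (3/4) = 1/6.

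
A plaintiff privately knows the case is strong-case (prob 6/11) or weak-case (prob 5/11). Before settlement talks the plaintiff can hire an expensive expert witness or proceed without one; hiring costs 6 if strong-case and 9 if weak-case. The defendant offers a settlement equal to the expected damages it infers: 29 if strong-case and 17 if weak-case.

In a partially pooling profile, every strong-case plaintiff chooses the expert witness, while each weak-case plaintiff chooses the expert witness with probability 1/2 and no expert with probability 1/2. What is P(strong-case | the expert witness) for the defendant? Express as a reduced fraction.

12/17

P(the expert witness) = (6/11)·1 + (5/11)·(1/2) = 17/22.
By Bayes' rule, P(strong-case | the expert witness) = (6/11) / (17/22) = 12/17.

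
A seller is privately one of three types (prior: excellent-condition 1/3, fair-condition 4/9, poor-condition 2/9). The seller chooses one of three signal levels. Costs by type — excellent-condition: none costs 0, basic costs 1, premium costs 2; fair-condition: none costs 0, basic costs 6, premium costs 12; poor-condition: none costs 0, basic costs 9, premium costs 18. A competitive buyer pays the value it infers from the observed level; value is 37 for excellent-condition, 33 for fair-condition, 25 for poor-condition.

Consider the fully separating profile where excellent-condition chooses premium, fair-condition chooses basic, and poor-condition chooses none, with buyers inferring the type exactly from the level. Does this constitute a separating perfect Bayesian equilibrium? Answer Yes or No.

Yes

Separating prices: premium → 37, basic → 33, none → 25.
excellent-condition (assigned premium): none: 25 − 0 = 25; basic: 33 − 1 = 32; premium: 37 − 2 = 35. excellent-condition stays.
fair-condition (assigned basic): none: 25 − 0 = 25; basic: 33 − 6 = 27; premium: 37 − 12 = 25. fair-condition stays.
poor-condition (assigned none): none: 25 − 0 = 25; basic: 33 − 9 = 24; premium: 37 − 18 = 19. poor-condition stays.
Every type prefers its assigned level; separation holds.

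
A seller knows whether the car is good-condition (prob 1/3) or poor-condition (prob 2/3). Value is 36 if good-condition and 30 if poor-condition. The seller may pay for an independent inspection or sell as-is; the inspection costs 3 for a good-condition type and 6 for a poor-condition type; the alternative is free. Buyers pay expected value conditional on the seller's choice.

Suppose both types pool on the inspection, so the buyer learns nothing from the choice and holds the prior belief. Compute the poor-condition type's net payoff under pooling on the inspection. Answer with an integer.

26

Pooled price = 1/3·36 + 2/3·30 = 32.
poor-condition pays cost 6 for the inspection, so net payoff = 32 − 6 = 26.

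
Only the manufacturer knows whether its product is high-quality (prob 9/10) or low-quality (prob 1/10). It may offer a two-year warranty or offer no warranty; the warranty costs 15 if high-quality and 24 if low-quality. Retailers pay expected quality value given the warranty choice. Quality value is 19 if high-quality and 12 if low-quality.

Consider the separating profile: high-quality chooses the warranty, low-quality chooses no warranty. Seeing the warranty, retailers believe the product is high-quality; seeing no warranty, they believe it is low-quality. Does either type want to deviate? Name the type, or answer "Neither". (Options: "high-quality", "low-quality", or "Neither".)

The warranty pays 19; no warranty pays 12.
high-quality: assigned the warranty, nets 19 − 15 = 4; deviating to no warranty nets 12.
low-quality: assigned no warranty, nets 12; deviating to the warranty nets 19 − 24 = -5.
The high-quality type gains 8 by deviating.

high-quality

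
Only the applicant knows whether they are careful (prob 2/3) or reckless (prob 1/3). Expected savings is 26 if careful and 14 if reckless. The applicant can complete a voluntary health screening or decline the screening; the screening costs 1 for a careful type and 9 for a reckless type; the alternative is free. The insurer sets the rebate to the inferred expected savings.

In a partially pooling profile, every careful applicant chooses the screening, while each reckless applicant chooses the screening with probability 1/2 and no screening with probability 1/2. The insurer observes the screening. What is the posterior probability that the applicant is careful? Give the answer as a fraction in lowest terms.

P(the screening) = (2/3)·1 + (1/3)·(1/2) = 5/6.
By Bayes' rule, P(careful | the screening) = (2/3) / (5/6) = 4/5.

4/5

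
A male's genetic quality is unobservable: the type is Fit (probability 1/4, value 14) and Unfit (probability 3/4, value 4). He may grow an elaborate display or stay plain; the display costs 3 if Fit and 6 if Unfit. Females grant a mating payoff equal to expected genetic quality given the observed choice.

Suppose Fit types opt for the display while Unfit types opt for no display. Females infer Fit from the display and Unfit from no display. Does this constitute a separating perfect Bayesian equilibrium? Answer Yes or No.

Under these beliefs, the display earns mating payoff 14 and no display earns mating payoff 4.
Fit: the display nets 14 − 3 = 11; no display nets 4. Fit prefers the display.
Unfit: the display nets 14 − 6 = 8; no display nets 4. Unfit would deviate to the display.
Unfit has a profitable deviation, so the profile is not an equilibrium.

No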